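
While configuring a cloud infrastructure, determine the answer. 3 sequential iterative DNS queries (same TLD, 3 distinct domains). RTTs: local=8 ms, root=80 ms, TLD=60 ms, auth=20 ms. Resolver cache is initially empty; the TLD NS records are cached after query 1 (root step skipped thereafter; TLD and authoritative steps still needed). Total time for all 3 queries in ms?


Lookup 1 (cold cache): local + root + TLD + auth = 8 + 80 + 60 + 20 = 168 ms
Lookups 2..3 (TLD NS cached -> skip root; new domain -> still ask TLD and auth): local + TLD + auth = 8 + 60 + 20 = 88 ms each
Remaining 2 lookups: 2 * 88 = 176 ms
Total = 168 + 176 = 344 ms

344


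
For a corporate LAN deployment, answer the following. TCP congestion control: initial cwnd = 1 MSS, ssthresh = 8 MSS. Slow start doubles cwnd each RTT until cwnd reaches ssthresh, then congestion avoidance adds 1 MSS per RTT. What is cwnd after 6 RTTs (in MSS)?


RTT 0: cwnd = 1 MSS (initial)
RTT 1: cwnd = 2 MSS (slow start, doubled)
RTT 2: cwnd = 4 MSS (slow start, doubled)
RTT 3: cwnd = 8 MSS (slow start, doubled)
RTT 4: cwnd = 9 MSS (congestion avoidance, +1)
RTT 5: cwnd = 10 MSS (congestion avoidance, +1)
RTT 6: cwnd = 11 MSS (congestion avoidance, +1)

11


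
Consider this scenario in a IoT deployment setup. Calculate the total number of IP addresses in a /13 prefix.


Given: CIDR prefix /13
Host bits = 32 - 13 = 19
Total addresses = 2^19 = 524288

524288


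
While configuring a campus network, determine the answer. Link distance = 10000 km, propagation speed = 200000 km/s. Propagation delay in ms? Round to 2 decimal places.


Given: distance = 10000 km, speed = 200000 km/s
Delay = distance / speed = 10000 / 200000 seconds
Delay in ms = 10000 * 1000 / 200000
Delay = 50.0000 ms
Rounded to 2 dp = 50.00 ms

50.00


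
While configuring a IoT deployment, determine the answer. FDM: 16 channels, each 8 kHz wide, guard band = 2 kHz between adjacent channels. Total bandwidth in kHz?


Given: 16 channels, 8 kHz each, guard = 2 kHz
Channel bandwidth = 16 * 8 = 128 kHz
Guard bands = 15 gaps * 2 kHz = 30 kHz
Total = 128 + 30 = 158 kHz

158


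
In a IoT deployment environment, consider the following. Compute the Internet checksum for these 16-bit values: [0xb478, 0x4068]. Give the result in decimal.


Given words: [0xb478, 0x4068]
Step 1: Sum all words
Raw sum = 46200 + 16488 = 62688
One's complement = ~62688 & 0xFFFF = 2847

2847


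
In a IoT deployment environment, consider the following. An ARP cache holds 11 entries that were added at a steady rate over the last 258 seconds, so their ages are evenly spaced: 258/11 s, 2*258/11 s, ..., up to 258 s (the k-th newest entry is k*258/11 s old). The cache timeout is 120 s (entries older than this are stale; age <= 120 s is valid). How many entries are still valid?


Ages are k * 258/11 s for k = 1..11 (spacing = 23.4545 s).
Entry k is valid iff k * 258/11 <= 120 iff k <= 11 * 120 / 258 = 5.1163
n_valid = floor(5.1163) = 5
(n_stale = 11 - 5 = 6)

5


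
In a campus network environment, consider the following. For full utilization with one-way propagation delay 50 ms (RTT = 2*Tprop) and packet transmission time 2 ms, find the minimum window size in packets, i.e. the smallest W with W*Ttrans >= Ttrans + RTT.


Given: Ttrans = 2 ms, RTT = 100 ms (= 2 * Tprop, Tprop = 50 ms)
Time until first ACK returns = Ttrans + RTT = 2 + 100 = 102 ms
Need W * Ttrans >= Ttrans + RTT  ->  W >= (Ttrans + RTT) / Ttrans
(Ttrans + RTT) / Ttrans = 102 / 2 = 51
W_min = ceil(51) = 51

51


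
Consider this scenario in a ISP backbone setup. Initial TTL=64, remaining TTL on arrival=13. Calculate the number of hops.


Given: initial TTL = 64, received TTL = 13
Hops = initial TTL - received TTL
Hops = 64 - 13 = 51

51


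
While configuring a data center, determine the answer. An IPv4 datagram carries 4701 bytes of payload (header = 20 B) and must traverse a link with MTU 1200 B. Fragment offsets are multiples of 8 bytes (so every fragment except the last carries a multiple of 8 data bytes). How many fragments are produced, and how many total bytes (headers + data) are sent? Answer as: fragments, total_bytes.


Max data per non-final fragment = floor((MTU - header)/8)*8 = floor((1200 - 20)/8)*8 = floor(1180/8)*8 = 1176 B
Final fragment needs no 8-byte alignment: it can carry up to MTU - header = 1180 B
Non-final fragments needed = ceil((payload - 1180) / 1176) = ceil(3521/1176) = ceil(2.9940) = 3
Number of fragments = 3 + 1 = 4
Fragment sizes (data): 3 * 1176 B + 1173 B (last, 1173 <= 1180 OK)
Total bytes sent = payload + n_frags * header = 4701 + 4*20 = 4701 + 80 = 4781 B

4, 4781


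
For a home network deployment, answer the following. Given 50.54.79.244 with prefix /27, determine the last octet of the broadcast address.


Given: IP = 50.54.79.244, prefix = /27
Host bits = 32 - 27 = 5
Network last octet = 244 AND mask = 224
Host part size = 2^5 - 1 = 31
Broadcast last octet = 224 OR 31 = 255

255


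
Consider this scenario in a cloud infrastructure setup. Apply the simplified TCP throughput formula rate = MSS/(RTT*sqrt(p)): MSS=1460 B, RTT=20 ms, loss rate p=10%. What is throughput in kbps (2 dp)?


Given: MSS = 1460 bytes, RTT = 20 ms, loss = 10%
RTT in seconds = 20 / 1000 = 0.02
Loss rate = 10% = 0.1
sqrt(loss) = sqrt(0.1) = 0.316227766017
Throughput (bytes/s) = 1460 / (0.02 * 0.316227766017) = 230846.2692
Throughput (kbps) = 230846.2692 * 8 / 1000 = 1846.770154 -> 1846.77 kbps (2 dp)

1846.77


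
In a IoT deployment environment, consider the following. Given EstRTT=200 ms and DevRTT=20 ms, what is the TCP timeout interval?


Given: EstRTT = 200 ms, DevRTT = 20 ms
Timeout = EstRTT + 4 * DevRTT
4 * DevRTT = 4 * 20 = 80
Timeout = 200 + 80 = 280 ms

280


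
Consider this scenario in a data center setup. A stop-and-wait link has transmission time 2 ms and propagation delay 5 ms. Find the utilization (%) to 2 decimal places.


Given: Ttrans = 2 ms, Tprop = 5 ms
RTT = 2 * Tprop = 2 * 5 = 10 ms
U = Ttrans / (Ttrans + RTT)
U = 2 / (2 + 10)
U = 2 / 12 = 0.166667
U% = 16.67%

16.67


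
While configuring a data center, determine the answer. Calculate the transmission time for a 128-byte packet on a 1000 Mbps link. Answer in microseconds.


Given: packet = 128 bytes, bandwidth = 1000 Mbps
Packet in bits = 128 * 8 = 1024 bits
Bandwidth = 1000 * 10^6 = 1000000000 bps
Time = 1024 / 1000000000 seconds
Time in us = 1024 * 10^6 / 1000000000 = 1.024

1.024


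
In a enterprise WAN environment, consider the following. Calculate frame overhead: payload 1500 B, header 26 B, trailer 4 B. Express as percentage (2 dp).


Given: payload = 1500 B, header = 26 B, trailer = 4 B
Overhead bytes = header + trailer = 26 + 4 = 30
Total frame = payload + overhead = 1500 + 30 = 1530
Overhead % = 30 / 1530 * 100 = 1.9608% -> 1.96% (2 dp)

1.96


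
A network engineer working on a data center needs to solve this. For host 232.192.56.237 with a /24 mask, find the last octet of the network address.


Given: IP = 232.192.56.237, prefix = /24
Subnet mask = 255.255.255.0
Last octet of IP: 237
Last octet of mask: 0
Network last octet = 237 AND 0 = 0

0


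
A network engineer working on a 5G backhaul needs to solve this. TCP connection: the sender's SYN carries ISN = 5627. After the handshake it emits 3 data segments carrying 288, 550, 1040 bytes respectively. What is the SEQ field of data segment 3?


The SYN occupies sequence number ISN = 5627, so the first data byte is ISN + 1 = 5628.
SEQ of data segment i = (ISN + 1) + sum of payload sizes of segments 1..i-1.
Segment 1: SEQ = 5628, payload = 288 bytes
Segment 2: SEQ = 5916, payload = 550 bytes
Segment 3: SEQ = 6466, payload = 1040 bytes
SEQ of segment 3 = 5628 + 288 + 550 = 6466

6466


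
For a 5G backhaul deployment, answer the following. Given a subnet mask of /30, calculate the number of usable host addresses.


Given: subnet mask /30
Host bits = 32 - 30 = 2
Total addresses = 2^2 = 4
Usable hosts = 4 - 2 (network + broadcast) = 2

2


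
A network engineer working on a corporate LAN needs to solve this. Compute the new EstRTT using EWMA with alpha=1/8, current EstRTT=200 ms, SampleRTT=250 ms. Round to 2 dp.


Given: EstRTT = 200 ms, SampleRTT = 250 ms, alpha = 1/8
New EstRTT = (1 - alpha) * EstRTT + alpha * SampleRTT
(7/8) * 200 = 175
(1/8) * 250 = 31.25
New EstRTT = 175 + 31.25 = 206.25 ms -> 206.25 ms (2 dp)

206.25


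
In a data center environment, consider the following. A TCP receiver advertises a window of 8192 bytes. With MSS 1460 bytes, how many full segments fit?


Given: RWND = 8192 bytes, MSS = 1460 bytes
Full segments = floor(RWND / MSS)
Full segments = floor(8192 / 1460)
Full segments = floor(5.611) = 5

5


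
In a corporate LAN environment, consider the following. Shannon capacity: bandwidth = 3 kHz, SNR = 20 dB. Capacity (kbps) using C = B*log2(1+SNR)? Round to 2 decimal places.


Given: B = 3 kHz, SNR = 20 dB
SNR linear = 10^(20/10) = 100
1 + SNR = 101
log2(101) = 6.6582114828
C = 3 * 1000 * 6.6582114828 = 19974.6344 bps
C = 19.974634 kbps -> 19.97 kbps (2 dp)

19.97


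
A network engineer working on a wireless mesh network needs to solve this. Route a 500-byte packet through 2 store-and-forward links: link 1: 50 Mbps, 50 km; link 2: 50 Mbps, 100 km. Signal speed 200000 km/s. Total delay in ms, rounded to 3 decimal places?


Packet = 500 bytes = 4000 bits. Store-and-forward: sum (t_trans + t_prop) per link.
Link 1: t_trans = 4000/(50*10^6) s = 0.0800 ms; t_prop = 50/200000 s = 0.2500 ms; subtotal = 0.3300 ms
Link 2: t_trans = 4000/(50*10^6) s = 0.0800 ms; t_prop = 100/200000 s = 0.5000 ms; subtotal = 0.5800 ms
End-to-end = 0.3300 + 0.5800 = 0.9100 ms -> 0.910 ms (3 dp)

0.910


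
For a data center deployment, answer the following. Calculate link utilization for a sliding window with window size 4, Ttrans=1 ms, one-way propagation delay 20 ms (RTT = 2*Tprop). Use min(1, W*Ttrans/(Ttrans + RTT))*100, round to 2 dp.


Given: W = 4, Ttrans = 1 ms, RTT = 40 ms (= 2 * Tprop, Tprop = 20 ms)
Cycle time = Ttrans + RTT = 1 + 40 = 41 ms (first packet sent until its ACK returns)
W * Ttrans = 4 * 1 = 4 ms of sending per cycle
W * Ttrans / (Ttrans + RTT) = 4 / 41 = 0.097561
U = min(1, 0.097561) = 0.097561
U% = 9.76%

9.76


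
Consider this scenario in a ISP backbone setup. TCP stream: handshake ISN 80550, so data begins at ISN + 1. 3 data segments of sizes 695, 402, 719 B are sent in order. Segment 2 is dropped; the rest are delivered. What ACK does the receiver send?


SYN uses sequence number 80550; first data byte = ISN + 1 = 80551.
Segment 1: SEQ = 80551, len = 695 B, covers [80551, 81245]
Segment 2: SEQ = 81246, len = 402 B, covers [81246, 81647] [LOST]
Segment 3: SEQ = 81648, len = 719 B, covers [81648, 82366]
In-order data received: bytes [80551, 81245] (segments 1..1).
Segment 2 missing -> gap begins at byte 81246; later segments buffered out of order.
Cumulative ACK = next expected in-order byte = 80551 + 695 = 81246

81246


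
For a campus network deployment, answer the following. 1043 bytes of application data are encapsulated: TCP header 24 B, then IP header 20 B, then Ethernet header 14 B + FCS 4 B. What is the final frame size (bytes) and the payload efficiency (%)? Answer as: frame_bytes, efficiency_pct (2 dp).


TCP segment = 1043 + 24 = 1067 B
IP packet = 1067 + 20 = 1087 B
Ethernet frame = 1087 + 14 + 4 = 1105 B
Efficiency = app / frame = 1043 / 1105 = 0.943891 = 94.3891% -> 94.39% (2 dp)

1105, 94.39


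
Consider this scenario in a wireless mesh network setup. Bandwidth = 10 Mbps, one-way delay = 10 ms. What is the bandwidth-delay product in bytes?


Given: bandwidth = 10 Mbps, delay = 10 ms
BDP in bits = 10 * 10^6 * 10 / 1000
BDP in bits = 100000
BDP in bytes = 100000 / 8 = 12500

12500


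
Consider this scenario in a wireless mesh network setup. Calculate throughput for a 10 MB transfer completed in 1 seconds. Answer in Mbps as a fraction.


Given: file = 10 MB, time = 1 s
File in Mb = 10 * 8 = 80 Mb
Throughput = 80 / 1 Mbps
Throughput = 80 Mbps

80


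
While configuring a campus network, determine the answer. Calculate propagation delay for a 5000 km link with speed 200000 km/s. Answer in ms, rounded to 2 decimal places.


Given: distance = 5000 km, speed = 200000 km/s
Delay = distance / speed = 5000 / 200000 seconds
Delay in ms = 5000 * 1000 / 200000
Delay = 25.0000 ms
Rounded to 2 dp = 25.00 ms

25.00


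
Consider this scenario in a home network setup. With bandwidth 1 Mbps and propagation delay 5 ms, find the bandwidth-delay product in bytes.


Given: bandwidth = 1 Mbps, delay = 5 ms
BDP in bits = 1 * 10^6 * 5 / 1000
BDP in bits = 5000
BDP in bytes = 5000 / 8 = 625

625


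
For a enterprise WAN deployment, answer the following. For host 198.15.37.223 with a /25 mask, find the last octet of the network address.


Given: IP = 198.15.37.223, prefix = /25
Subnet mask = 255.255.255.128
Last octet of IP: 223
Last octet of mask: 128
Network last octet = 223 AND 128 = 128

128


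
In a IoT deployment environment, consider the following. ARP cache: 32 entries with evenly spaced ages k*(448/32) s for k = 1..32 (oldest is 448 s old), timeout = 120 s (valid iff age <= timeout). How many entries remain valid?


Ages are k * 448/32 s for k = 1..32 (spacing = 14.0000 s).
Entry k is valid iff k * 448/32 <= 120 iff k <= 32 * 120 / 448 = 8.5714
n_valid = floor(8.5714) = 8
(n_stale = 32 - 8 = 24)

8


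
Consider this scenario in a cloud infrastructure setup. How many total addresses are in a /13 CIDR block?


Given: CIDR prefix /13
Host bits = 32 - 13 = 19
Total addresses = 2^19 = 524288

524288


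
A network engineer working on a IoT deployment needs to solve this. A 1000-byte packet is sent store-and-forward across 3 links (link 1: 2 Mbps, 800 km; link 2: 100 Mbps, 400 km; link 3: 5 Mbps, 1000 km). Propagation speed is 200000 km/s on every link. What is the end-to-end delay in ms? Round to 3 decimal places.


Packet = 1000 bytes = 8000 bits. Store-and-forward: sum (t_trans + t_prop) per link.
Link 1: t_trans = 8000/(2*10^6) s = 4.0000 ms; t_prop = 800/200000 s = 4.0000 ms; subtotal = 8.0000 ms
Link 2: t_trans = 8000/(100*10^6) s = 0.0800 ms; t_prop = 400/200000 s = 2.0000 ms; subtotal = 2.0800 ms
Link 3: t_trans = 8000/(5*10^6) s = 1.6000 ms; t_prop = 1000/200000 s = 5.0000 ms; subtotal = 6.6000 ms
End-to-end = 8.0000 + 2.0800 + 6.6000 = 16.6800 ms -> 16.680 ms (3 dp)

16.680


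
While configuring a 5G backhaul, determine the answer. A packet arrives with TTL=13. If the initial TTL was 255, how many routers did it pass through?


Given: initial TTL = 255, received TTL = 13
Hops = initial TTL - received TTL
Hops = 255 - 13 = 242

242


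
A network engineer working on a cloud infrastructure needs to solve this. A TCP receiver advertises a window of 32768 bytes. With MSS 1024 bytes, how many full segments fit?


Given: RWND = 32768 bytes, MSS = 1024 bytes
Full segments = floor(RWND / MSS)
Full segments = floor(32768 / 1024)
Full segments = floor(32.0) = 32

32


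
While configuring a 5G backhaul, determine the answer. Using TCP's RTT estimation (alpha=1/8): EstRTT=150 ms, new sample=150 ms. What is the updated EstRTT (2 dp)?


Given: EstRTT = 150 ms, SampleRTT = 150 ms, alpha = 1/8
New EstRTT = (1 - alpha) * EstRTT + alpha * SampleRTT
(7/8) * 150 = 131.25
(1/8) * 150 = 18.75
New EstRTT = 131.25 + 18.75 = 150 ms -> 150.00 ms (2 dp)

150.00


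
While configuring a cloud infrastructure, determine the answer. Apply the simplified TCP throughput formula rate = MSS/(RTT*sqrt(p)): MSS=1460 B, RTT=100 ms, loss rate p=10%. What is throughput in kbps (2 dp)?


Given: MSS = 1460 bytes, RTT = 100 ms, loss = 10%
RTT in seconds = 100 / 1000 = 0.1
Loss rate = 10% = 0.1
sqrt(loss) = sqrt(0.1) = 0.316227766017
Throughput (bytes/s) = 1460 / (0.1 * 0.316227766017) = 46169.2538
Throughput (kbps) = 46169.2538 * 8 / 1000 = 369.354031 -> 369.35 kbps (2 dp)

369.35


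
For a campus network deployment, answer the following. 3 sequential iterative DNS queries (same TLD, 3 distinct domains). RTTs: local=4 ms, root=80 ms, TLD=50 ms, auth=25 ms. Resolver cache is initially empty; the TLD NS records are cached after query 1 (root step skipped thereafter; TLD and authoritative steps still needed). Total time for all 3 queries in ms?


Lookup 1 (cold cache): local + root + TLD + auth = 4 + 80 + 50 + 25 = 159 ms
Lookups 2..3 (TLD NS cached -> skip root; new domain -> still ask TLD and auth): local + TLD + auth = 4 + 50 + 25 = 79 ms each
Remaining 2 lookups: 2 * 79 = 158 ms
Total = 159 + 158 = 317 ms

317


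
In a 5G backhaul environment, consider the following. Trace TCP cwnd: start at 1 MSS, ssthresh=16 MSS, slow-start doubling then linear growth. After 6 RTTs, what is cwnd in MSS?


RTT 0: cwnd = 1 MSS (initial)
RTT 1: cwnd = 2 MSS (slow start, doubled)
RTT 2: cwnd = 4 MSS (slow start, doubled)
RTT 3: cwnd = 8 MSS (slow start, doubled)
RTT 4: cwnd = 16 MSS (slow start, doubled)
RTT 5: cwnd = 17 MSS (congestion avoidance, +1)
RTT 6: cwnd = 18 MSS (congestion avoidance, +1)

18


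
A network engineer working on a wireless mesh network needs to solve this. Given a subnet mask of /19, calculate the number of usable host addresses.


Given: subnet mask /19
Host bits = 32 - 19 = 13
Total addresses = 2^13 = 8192
Usable hosts = 8192 - 2 (network + broadcast) = 8190

8190


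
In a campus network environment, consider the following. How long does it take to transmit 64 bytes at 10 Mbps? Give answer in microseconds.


Given: packet = 64 bytes, bandwidth = 10 Mbps
Packet in bits = 64 * 8 = 512 bits
Bandwidth = 10 * 10^6 = 10000000 bps
Time = 512 / 10000000 seconds
Time in us = 512 * 10^6 / 10000000 = 51.2

51.2


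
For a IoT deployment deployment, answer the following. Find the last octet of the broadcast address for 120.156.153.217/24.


Given: IP = 120.156.153.217, prefix = /24
Host bits = 32 - 24 = 8
Network last octet = 217 AND mask = 0
Host part size = 2^8 - 1 = 255
Broadcast last octet = 0 OR 255 = 255

255


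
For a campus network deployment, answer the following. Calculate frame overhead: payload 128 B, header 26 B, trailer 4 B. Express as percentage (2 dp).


Given: payload = 128 B, header = 26 B, trailer = 4 B
Overhead bytes = header + trailer = 26 + 4 = 30
Total frame = payload + overhead = 128 + 30 = 158
Overhead % = 30 / 158 * 100 = 18.9873% -> 18.99% (2 dp)

18.99


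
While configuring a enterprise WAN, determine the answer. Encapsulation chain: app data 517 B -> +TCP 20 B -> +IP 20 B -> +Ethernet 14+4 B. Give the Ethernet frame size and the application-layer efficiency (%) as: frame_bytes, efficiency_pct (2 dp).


TCP segment = 517 + 20 = 537 B
IP packet = 537 + 20 = 557 B
Ethernet frame = 557 + 14 + 4 = 575 B
Efficiency = app / frame = 517 / 575 = 0.899130 = 89.9130% -> 89.91% (2 dp)

575, 89.91


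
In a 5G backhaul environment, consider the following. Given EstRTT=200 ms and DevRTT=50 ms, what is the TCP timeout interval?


Given: EstRTT = 200 ms, DevRTT = 50 ms
Timeout = EstRTT + 4 * DevRTT
4 * DevRTT = 4 * 50 = 200
Timeout = 200 + 200 = 400 ms

400


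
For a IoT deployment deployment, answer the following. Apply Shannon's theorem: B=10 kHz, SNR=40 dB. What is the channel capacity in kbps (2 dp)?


Given: B = 10 kHz, SNR = 40 dB
SNR linear = 10^(40/10) = 10000
1 + SNR = 10001
log2(10001) = 13.2878566418
C = 10 * 1000 * 13.2878566418 = 132878.5664 bps
C = 132.878566 kbps -> 132.88 kbps (2 dp)

132.88


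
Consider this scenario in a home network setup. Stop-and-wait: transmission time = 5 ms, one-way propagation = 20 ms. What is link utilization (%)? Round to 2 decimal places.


Given: Ttrans = 5 ms, Tprop = 20 ms
RTT = 2 * Tprop = 2 * 20 = 40 ms
U = Ttrans / (Ttrans + RTT)
U = 5 / (5 + 40)
U = 5 / 45 = 0.111111
U% = 11.11%

11.11


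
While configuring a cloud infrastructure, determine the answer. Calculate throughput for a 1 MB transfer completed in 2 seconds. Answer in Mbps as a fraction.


Given: file = 1 MB, time = 2 s
File in Mb = 1 * 8 = 8 Mb
Throughput = 8 / 2 Mbps
Throughput = 4 Mbps

4


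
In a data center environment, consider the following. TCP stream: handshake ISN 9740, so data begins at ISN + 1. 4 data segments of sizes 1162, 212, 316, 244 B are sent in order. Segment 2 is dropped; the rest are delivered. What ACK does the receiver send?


SYN uses sequence number 9740; first data byte = ISN + 1 = 9741.
Segment 1: SEQ = 9741, len = 1162 B, covers [9741, 10902]
Segment 2: SEQ = 10903, len = 212 B, covers [10903, 11114] [LOST]
Segment 3: SEQ = 11115, len = 316 B, covers [11115, 11430]
Segment 4: SEQ = 11431, len = 244 B, covers [11431, 11674]
In-order data received: bytes [9741, 10902] (segments 1..1).
Segment 2 missing -> gap begins at byte 10903; later segments buffered out of order.
Cumulative ACK = next expected in-order byte = 9741 + 1162 = 10903

10903


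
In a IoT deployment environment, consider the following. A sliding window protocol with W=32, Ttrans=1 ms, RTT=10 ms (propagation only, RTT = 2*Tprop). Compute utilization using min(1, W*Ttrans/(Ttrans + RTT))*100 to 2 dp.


Given: W = 32, Ttrans = 1 ms, RTT = 10 ms (= 2 * Tprop, Tprop = 5 ms)
Cycle time = Ttrans + RTT = 1 + 10 = 11 ms (first packet sent until its ACK returns)
W * Ttrans = 32 * 1 = 32 ms of sending per cycle
W * Ttrans / (Ttrans + RTT) = 32 / 11 = 2.909091
U = min(1, 2.909091) = 1.000000
U% = 100.00%

100.00


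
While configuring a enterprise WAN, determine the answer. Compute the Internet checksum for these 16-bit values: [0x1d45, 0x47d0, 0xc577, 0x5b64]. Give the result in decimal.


Given words: [0x1d45, 0x47d0, 0xc577, 0x5b64]
Step 1: Sum all words
Raw sum = 7493 + 18384 + 50551 + 23396 = 99824
Step 2: Fold carry: (34288 + 1) = 34289
One's complement = ~34289 & 0xFFFF = 31246

31246


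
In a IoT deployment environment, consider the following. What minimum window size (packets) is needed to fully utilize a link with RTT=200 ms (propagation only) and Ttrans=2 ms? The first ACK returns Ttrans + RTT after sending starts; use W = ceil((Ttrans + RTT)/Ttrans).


Given: Ttrans = 2 ms, RTT = 200 ms (= 2 * Tprop, Tprop = 100 ms)
Time until first ACK returns = Ttrans + RTT = 2 + 200 = 202 ms
Need W * Ttrans >= Ttrans + RTT  ->  W >= (Ttrans + RTT) / Ttrans
(Ttrans + RTT) / Ttrans = 202 / 2 = 101
W_min = ceil(101) = 101

101


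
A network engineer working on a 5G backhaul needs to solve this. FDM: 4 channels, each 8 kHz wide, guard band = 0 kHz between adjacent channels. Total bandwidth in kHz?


Given: 4 channels, 8 kHz each, guard = 0 kHz
Channel bandwidth = 4 * 8 = 32 kHz
Guard bands = 3 gaps * 0 kHz = 0 kHz
Total = 32 + 0 = 32 kHz

32


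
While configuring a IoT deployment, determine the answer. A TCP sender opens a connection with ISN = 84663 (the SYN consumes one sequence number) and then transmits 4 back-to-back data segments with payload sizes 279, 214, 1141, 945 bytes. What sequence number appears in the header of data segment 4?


The SYN occupies sequence number ISN = 84663, so the first data byte is ISN + 1 = 84664.
SEQ of data segment i = (ISN + 1) + sum of payload sizes of segments 1..i-1.
Segment 1: SEQ = 84664, payload = 279 bytes
Segment 2: SEQ = 84943, payload = 214 bytes
Segment 3: SEQ = 85157, payload = 1141 bytes
Segment 4: SEQ = 86298, payload = 945 bytes
SEQ of segment 4 = 84664 + 279 + 214 + 1141 = 86298

86298


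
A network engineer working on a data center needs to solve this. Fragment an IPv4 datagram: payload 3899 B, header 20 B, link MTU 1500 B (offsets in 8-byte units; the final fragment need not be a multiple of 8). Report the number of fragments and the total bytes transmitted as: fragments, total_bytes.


Max data per non-final fragment = floor((MTU - header)/8)*8 = floor((1500 - 20)/8)*8 = floor(1480/8)*8 = 1480 B
Final fragment needs no 8-byte alignment: it can carry up to MTU - header = 1480 B
Non-final fragments needed = ceil((payload - 1480) / 1480) = ceil(2419/1480) = ceil(1.6345) = 2
Number of fragments = 2 + 1 = 3
Fragment sizes (data): 2 * 1480 B + 939 B (last, 939 <= 1480 OK)
Total bytes sent = payload + n_frags * header = 3899 + 3*20 = 3899 + 60 = 3959 B

3, 3959


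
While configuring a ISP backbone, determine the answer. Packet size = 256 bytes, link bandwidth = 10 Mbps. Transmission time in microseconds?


Given: packet = 256 bytes, bandwidth = 10 Mbps
Packet in bits = 256 * 8 = 2048 bits
Bandwidth = 10 * 10^6 = 10000000 bps
Time = 2048 / 10000000 seconds
Time in us = 2048 * 10^6 / 10000000 = 204.8

204.8


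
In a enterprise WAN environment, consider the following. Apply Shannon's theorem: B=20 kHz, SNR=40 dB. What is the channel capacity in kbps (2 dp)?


Given: B = 20 kHz, SNR = 40 dB
SNR linear = 10^(40/10) = 10000
1 + SNR = 10001
log2(10001) = 13.2878566418
C = 20 * 1000 * 13.2878566418 = 265757.1328 bps
C = 265.757133 kbps -> 265.76 kbps (2 dp)

265.76


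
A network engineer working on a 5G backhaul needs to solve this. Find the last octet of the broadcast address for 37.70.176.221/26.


Given: IP = 37.70.176.221, prefix = /26
Host bits = 32 - 26 = 6
Network last octet = 221 AND mask = 192
Host part size = 2^6 - 1 = 63
Broadcast last octet = 192 OR 63 = 255

255


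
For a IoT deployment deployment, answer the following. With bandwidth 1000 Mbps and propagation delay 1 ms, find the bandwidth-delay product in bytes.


Given: bandwidth = 1000 Mbps, delay = 1 ms
BDP in bits = 1000 * 10^6 * 1 / 1000
BDP in bits = 1000000
BDP in bytes = 1000000 / 8 = 125000

125000


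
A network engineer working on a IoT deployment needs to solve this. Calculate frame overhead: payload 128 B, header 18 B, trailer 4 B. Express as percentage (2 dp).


Given: payload = 128 B, header = 18 B, trailer = 4 B
Overhead bytes = header + trailer = 18 + 4 = 22
Total frame = payload + overhead = 128 + 22 = 150
Overhead % = 22 / 150 * 100 = 14.6667% -> 14.67% (2 dp)

14.67


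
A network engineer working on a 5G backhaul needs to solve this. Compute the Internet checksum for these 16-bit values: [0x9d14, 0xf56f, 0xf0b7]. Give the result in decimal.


Given words: [0x9d14, 0xf56f, 0xf0b7]
Step 1: Sum all words
Raw sum = 40212 + 62831 + 61623 = 164666
Step 2: Fold carry: (33594 + 2) = 33596
One's complement = ~33596 & 0xFFFF = 31939

31939


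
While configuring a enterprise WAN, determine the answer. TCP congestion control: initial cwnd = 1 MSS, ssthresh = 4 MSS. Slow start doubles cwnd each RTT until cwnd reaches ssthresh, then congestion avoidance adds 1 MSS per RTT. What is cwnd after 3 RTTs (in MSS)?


RTT 0: cwnd = 1 MSS (initial)
RTT 1: cwnd = 2 MSS (slow start, doubled)
RTT 2: cwnd = 4 MSS (slow start, doubled)
RTT 3: cwnd = 5 MSS (congestion avoidance, +1)

5


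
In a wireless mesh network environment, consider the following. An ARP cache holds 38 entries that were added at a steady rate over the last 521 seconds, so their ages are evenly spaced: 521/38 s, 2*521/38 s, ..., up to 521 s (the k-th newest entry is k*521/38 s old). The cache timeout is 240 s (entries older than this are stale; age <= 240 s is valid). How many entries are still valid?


Ages are k * 521/38 s for k = 1..38 (spacing = 13.7105 s).
Entry k is valid iff k * 521/38 <= 240 iff k <= 38 * 240 / 521 = 17.5048
n_valid = floor(17.5048) = 17
(n_stale = 38 - 17 = 21)

17


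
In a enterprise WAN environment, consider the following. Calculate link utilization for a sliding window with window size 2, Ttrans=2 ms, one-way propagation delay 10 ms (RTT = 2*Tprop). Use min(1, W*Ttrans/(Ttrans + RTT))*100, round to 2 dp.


Given: W = 2, Ttrans = 2 ms, RTT = 20 ms (= 2 * Tprop, Tprop = 10 ms)
Cycle time = Ttrans + RTT = 2 + 20 = 22 ms (first packet sent until its ACK returns)
W * Ttrans = 2 * 2 = 4 ms of sending per cycle
W * Ttrans / (Ttrans + RTT) = 4 / 22 = 0.181818
U = min(1, 0.181818) = 0.181818
U% = 18.18%

18.18


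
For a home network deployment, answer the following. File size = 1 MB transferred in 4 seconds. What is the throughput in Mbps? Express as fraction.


Given: file = 1 MB, time = 4 s
File in Mb = 1 * 8 = 8 Mb
Throughput = 8 / 4 Mbps
Throughput = 2 Mbps

2


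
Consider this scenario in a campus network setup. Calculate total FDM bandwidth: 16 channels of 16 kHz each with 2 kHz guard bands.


Given: 16 channels, 16 kHz each, guard = 2 kHz
Channel bandwidth = 16 * 16 = 256 kHz
Guard bands = 15 gaps * 2 kHz = 30 kHz
Total = 256 + 30 = 286 kHz

286


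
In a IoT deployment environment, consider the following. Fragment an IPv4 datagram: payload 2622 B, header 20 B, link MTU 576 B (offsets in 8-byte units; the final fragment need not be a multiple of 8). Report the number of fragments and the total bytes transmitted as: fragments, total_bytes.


Max data per non-final fragment = floor((MTU - header)/8)*8 = floor((576 - 20)/8)*8 = floor(556/8)*8 = 552 B
Final fragment needs no 8-byte alignment: it can carry up to MTU - header = 556 B
Non-final fragments needed = ceil((payload - 556) / 552) = ceil(2066/552) = ceil(3.7428) = 4
Number of fragments = 4 + 1 = 5
Fragment sizes (data): 4 * 552 B + 414 B (last, 414 <= 556 OK)
Total bytes sent = payload + n_frags * header = 2622 + 5*20 = 2622 + 100 = 2722 B

5, 2722


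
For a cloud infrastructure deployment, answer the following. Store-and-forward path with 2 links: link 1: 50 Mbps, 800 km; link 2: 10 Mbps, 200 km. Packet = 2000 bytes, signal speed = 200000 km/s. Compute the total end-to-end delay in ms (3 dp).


Packet = 2000 bytes = 16000 bits. Store-and-forward: sum (t_trans + t_prop) per link.
Link 1: t_trans = 16000/(50*10^6) s = 0.3200 ms; t_prop = 800/200000 s = 4.0000 ms; subtotal = 4.3200 ms
Link 2: t_trans = 16000/(10*10^6) s = 1.6000 ms; t_prop = 200/200000 s = 1.0000 ms; subtotal = 2.6000 ms
End-to-end = 4.3200 + 2.6000 = 6.9200 ms -> 6.920 ms (3 dp)

6.920


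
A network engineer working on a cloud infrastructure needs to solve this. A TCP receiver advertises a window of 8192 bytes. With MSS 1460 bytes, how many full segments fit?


Given: RWND = 8192 bytes, MSS = 1460 bytes
Full segments = floor(RWND / MSS)
Full segments = floor(8192 / 1460)
Full segments = floor(5.611) = 5

5


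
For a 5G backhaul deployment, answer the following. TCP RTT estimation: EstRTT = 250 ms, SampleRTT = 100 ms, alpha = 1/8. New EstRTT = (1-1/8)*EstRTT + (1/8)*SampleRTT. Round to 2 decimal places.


Given: EstRTT = 250 ms, SampleRTT = 100 ms, alpha = 1/8
New EstRTT = (1 - alpha) * EstRTT + alpha * SampleRTT
(7/8) * 250 = 218.75
(1/8) * 100 = 12.5
New EstRTT = 218.75 + 12.5 = 231.25 ms -> 231.25 ms (2 dp)

231.25


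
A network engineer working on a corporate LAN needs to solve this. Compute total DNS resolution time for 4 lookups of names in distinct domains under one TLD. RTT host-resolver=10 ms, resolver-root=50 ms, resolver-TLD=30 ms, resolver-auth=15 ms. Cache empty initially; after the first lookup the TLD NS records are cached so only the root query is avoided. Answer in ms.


Lookup 1 (cold cache): local + root + TLD + auth = 10 + 50 + 30 + 15 = 105 ms
Lookups 2..4 (TLD NS cached -> skip root; new domain -> still ask TLD and auth): local + TLD + auth = 10 + 30 + 15 = 55 ms each
Remaining 3 lookups: 3 * 55 = 165 ms
Total = 105 + 165 = 270 ms

270


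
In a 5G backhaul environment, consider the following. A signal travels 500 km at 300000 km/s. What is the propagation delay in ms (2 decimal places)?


Given: distance = 500 km, speed = 300000 km/s
Delay = distance / speed = 500 / 300000 seconds
Delay in ms = 500 * 1000 / 300000
Delay = 1.6667 ms
Rounded to 2 dp = 1.67 ms

1.67


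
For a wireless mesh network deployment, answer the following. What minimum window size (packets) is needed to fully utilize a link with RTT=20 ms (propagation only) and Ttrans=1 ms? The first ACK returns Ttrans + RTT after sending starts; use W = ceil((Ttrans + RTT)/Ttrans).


Given: Ttrans = 1 ms, RTT = 20 ms (= 2 * Tprop, Tprop = 10 ms)
Time until first ACK returns = Ttrans + RTT = 1 + 20 = 21 ms
Need W * Ttrans >= Ttrans + RTT  ->  W >= (Ttrans + RTT) / Ttrans
(Ttrans + RTT) / Ttrans = 21 / 1 = 21
W_min = ceil(21) = 21

21


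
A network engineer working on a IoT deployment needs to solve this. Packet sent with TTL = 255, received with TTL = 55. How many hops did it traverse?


Given: initial TTL = 255, received TTL = 55
Hops = initial TTL - received TTL
Hops = 255 - 55 = 200

200


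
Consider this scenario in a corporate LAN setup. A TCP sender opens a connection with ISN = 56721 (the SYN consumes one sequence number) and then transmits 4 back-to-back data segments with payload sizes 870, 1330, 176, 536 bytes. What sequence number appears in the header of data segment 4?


The SYN occupies sequence number ISN = 56721, so the first data byte is ISN + 1 = 56722.
SEQ of data segment i = (ISN + 1) + sum of payload sizes of segments 1..i-1.
Segment 1: SEQ = 56722, payload = 870 bytes
Segment 2: SEQ = 57592, payload = 1330 bytes
Segment 3: SEQ = 58922, payload = 176 bytes
Segment 4: SEQ = 59098, payload = 536 bytes
SEQ of segment 4 = 56722 + 870 + 1330 + 176 = 59098

59098


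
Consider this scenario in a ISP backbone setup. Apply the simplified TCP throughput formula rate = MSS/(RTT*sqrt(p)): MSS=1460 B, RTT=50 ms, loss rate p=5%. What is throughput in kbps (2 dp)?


Given: MSS = 1460 bytes, RTT = 50 ms, loss = 5%
RTT in seconds = 50 / 1000 = 0.05
Loss rate = 5% = 0.05
sqrt(loss) = sqrt(0.05) = 0.223606797750
Throughput (bytes/s) = 1460 / (0.05 * 0.223606797750) = 130586.3699
Throughput (kbps) = 130586.3699 * 8 / 1000 = 1044.690959 -> 1044.69 kbps (2 dp)

1044.69


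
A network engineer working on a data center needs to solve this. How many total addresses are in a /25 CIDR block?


Given: CIDR prefix /25
Host bits = 32 - 25 = 7
Total addresses = 2^7 = 128

128


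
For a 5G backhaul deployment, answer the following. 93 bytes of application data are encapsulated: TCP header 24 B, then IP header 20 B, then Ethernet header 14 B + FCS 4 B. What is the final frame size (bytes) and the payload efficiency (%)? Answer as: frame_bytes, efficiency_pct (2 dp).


TCP segment = 93 + 24 = 117 B
IP packet = 117 + 20 = 137 B
Ethernet frame = 137 + 14 + 4 = 155 B
Efficiency = app / frame = 93 / 155 = 0.600000 = 60.0000% -> 60.00% (2 dp)

155, 60.00


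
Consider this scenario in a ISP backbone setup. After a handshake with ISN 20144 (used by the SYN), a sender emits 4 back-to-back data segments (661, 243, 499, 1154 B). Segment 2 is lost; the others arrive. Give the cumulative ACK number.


SYN uses sequence number 20144; first data byte = ISN + 1 = 20145.
Segment 1: SEQ = 20145, len = 661 B, covers [20145, 20805]
Segment 2: SEQ = 20806, len = 243 B, covers [20806, 21048] [LOST]
Segment 3: SEQ = 21049, len = 499 B, covers [21049, 21547]
Segment 4: SEQ = 21548, len = 1154 B, covers [21548, 22701]
In-order data received: bytes [20145, 20805] (segments 1..1).
Segment 2 missing -> gap begins at byte 20806; later segments buffered out of order.
Cumulative ACK = next expected in-order byte = 20145 + 661 = 20806

20806


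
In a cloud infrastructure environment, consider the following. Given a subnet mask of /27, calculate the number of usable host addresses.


Given: subnet mask /27
Host bits = 32 - 27 = 5
Total addresses = 2^5 = 32
Usable hosts = 32 - 2 (network + broadcast) = 30

30


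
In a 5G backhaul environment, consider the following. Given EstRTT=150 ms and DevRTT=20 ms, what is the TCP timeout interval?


Given: EstRTT = 150 ms, DevRTT = 20 ms
Timeout = EstRTT + 4 * DevRTT
4 * DevRTT = 4 * 20 = 80
Timeout = 150 + 80 = 230 ms

230


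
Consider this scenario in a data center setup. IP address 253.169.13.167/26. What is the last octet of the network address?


Given: IP = 253.169.13.167, prefix = /26
Subnet mask = 255.255.255.192
Last octet of IP: 167
Last octet of mask: 192
Network last octet = 167 AND 192 = 128

128


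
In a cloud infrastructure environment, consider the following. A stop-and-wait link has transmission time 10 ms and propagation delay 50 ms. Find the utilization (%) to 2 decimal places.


Given: Ttrans = 10 ms, Tprop = 50 ms
RTT = 2 * Tprop = 2 * 50 = 100 ms
U = Ttrans / (Ttrans + RTT)
U = 10 / (10 + 100)
U = 10 / 110 = 0.090909
U% = 9.09%

9.09


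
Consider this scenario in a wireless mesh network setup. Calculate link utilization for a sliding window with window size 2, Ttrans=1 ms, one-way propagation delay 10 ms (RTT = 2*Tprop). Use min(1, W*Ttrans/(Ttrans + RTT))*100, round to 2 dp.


Given: W = 2, Ttrans = 1 ms, RTT = 20 ms (= 2 * Tprop, Tprop = 10 ms)
Cycle time = Ttrans + RTT = 1 + 20 = 21 ms (first packet sent until its ACK returns)
W * Ttrans = 2 * 1 = 2 ms of sending per cycle
W * Ttrans / (Ttrans + RTT) = 2 / 21 = 0.095238
U = min(1, 0.095238) = 0.095238
U% = 9.52%

9.52


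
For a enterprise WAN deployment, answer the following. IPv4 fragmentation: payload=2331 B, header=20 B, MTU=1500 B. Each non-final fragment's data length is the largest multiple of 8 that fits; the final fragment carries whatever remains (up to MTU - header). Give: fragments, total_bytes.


Max data per non-final fragment = floor((MTU - header)/8)*8 = floor((1500 - 20)/8)*8 = floor(1480/8)*8 = 1480 B
Final fragment needs no 8-byte alignment: it can carry up to MTU - header = 1480 B
Non-final fragments needed = ceil((payload - 1480) / 1480) = ceil(851/1480) = ceil(0.5750) = 1
Number of fragments = 1 + 1 = 2
Fragment sizes (data): 1 * 1480 B + 851 B (last, 851 <= 1480 OK)
Total bytes sent = payload + n_frags * header = 2331 + 2*20 = 2331 + 40 = 2371 B

2, 2371


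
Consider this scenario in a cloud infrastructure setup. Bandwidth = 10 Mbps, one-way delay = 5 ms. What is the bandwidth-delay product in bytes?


Given: bandwidth = 10 Mbps, delay = 5 ms
BDP in bits = 10 * 10^6 * 5 / 1000
BDP in bits = 50000
BDP in bytes = 50000 / 8 = 6250

6250


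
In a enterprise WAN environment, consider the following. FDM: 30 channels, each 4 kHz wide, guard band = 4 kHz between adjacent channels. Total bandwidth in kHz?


Given: 30 channels, 4 kHz each, guard = 4 kHz
Channel bandwidth = 30 * 4 = 120 kHz
Guard bands = 29 gaps * 4 kHz = 116 kHz
Total = 120 + 116 = 236 kHz

236


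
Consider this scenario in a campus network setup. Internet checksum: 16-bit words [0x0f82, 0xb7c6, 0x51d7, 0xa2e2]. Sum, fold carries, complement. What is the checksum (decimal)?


Given words: [0x0f82, 0xb7c6, 0x51d7, 0xa2e2]
Step 1: Sum all words
Raw sum = 3970 + 47046 + 20951 + 41698 = 113665
Step 2: Fold carry: (48129 + 1) = 48130
One's complement = ~48130 & 0xFFFF = 17405

17405


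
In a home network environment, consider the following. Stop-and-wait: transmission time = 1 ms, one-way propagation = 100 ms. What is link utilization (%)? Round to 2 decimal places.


Given: Ttrans = 1 ms, Tprop = 100 ms
RTT = 2 * Tprop = 2 * 100 = 200 ms
U = Ttrans / (Ttrans + RTT)
U = 1 / (1 + 200)
U = 1 / 201 = 0.004975
U% = 0.50%

0.50


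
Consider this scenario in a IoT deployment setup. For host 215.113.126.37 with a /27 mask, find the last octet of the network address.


Given: IP = 215.113.126.37, prefix = /27
Subnet mask = 255.255.255.224
Last octet of IP: 37
Last octet of mask: 224
Network last octet = 37 AND 224 = 32

32


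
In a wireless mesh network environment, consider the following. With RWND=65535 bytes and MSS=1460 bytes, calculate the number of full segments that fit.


Given: RWND = 65535 bytes, MSS = 1460 bytes
Full segments = floor(RWND / MSS)
Full segments = floor(65535 / 1460)
Full segments = floor(44.887) = 44

44


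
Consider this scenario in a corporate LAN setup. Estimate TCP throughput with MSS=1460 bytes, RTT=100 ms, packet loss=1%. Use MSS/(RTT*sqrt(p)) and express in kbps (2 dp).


Given: MSS = 1460 bytes, RTT = 100 ms, loss = 1%
RTT in seconds = 100 / 1000 = 0.1
Loss rate = 1% = 0.01
sqrt(loss) = sqrt(0.01) = 0.1
Throughput (bytes/s) = 1460 / (0.1 * 0.1) = 146000.0000
Throughput (kbps) = 146000.0000 * 8 / 1000 = 1168.000000 -> 1168.00 kbps (2 dp)

1168.00
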